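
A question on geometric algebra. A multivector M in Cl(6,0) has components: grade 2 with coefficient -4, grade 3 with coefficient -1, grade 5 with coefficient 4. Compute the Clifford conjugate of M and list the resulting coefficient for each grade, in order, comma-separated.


Clifford conjugate sign for grade k: (-1)^(k(k+1)/2)
Grade 2: (-1)^(2*3/2) = (-1)^3 = -1, coeff -4 -> 4
Grade 3: (-1)^(3*4/2) = (-1)^6 = 1, coeff -1 -> -1
Grade 5: (-1)^(5*6/2) = (-1)^15 = -1, coeff 4 -> -4
Conjugated coefficients: 4, -1, -4


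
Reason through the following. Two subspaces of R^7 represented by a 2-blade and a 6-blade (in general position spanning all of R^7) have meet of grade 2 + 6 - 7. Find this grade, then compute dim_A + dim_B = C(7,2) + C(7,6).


Meet grade = grade(A) + grade(B) - n
= 2 + 6 - 7 = 1
C(7,2) = 21
C(7,6) = 7
dim_A + dim_B = 21 + 7 = 28


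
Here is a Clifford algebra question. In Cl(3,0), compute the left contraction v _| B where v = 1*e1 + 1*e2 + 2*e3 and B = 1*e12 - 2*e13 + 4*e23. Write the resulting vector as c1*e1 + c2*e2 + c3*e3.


Left contraction v _| B = <vB>_1 (grade-1 part of the geometric product vB).
Using e1_|e12 = e2, e2_|e12 = -e1, e1_|e13 = e3, e3_|e13 = -e1, e2_|e23 = e3, e3_|e23 = -e2:
e1 coeff: -v2*b12 - v3*b13 = -(1)*(1) - (2)*(-2) = 3
e2 coeff: v1*b12 - v3*b23 = (1)*(1) - (2)*(4) = -7
e3 coeff: v1*b13 + v2*b23 = (1)*(-2) + (1)*(4) = 2
v _| B = 3*e1 - 7*e2 + 2*e3


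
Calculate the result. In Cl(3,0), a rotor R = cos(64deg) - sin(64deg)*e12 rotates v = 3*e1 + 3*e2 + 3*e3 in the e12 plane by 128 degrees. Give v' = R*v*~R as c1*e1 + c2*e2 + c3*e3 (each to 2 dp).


Rotor R = cos(64deg) - sin(64deg)*e12
Rotation angle theta = 2 * 64 = 128 degrees in the e12 plane (e1 -> e2).
The component perpendicular to the plane (e3) is invariant: v'_3 = v3 = 3.00
cos(128deg) = -0.6157, sin(128deg) = 0.7880
v'_1 = v1*cos(theta) - v2*sin(theta) = 3*(-0.6157) - 3*0.7880 = -4.21
v'_2 = v1*sin(theta) + v2*cos(theta) = 3*0.7880 + 3*(-0.6157) = 0.52
v' = -4.21*e1 + 0.52*e2 + 3.00*e3


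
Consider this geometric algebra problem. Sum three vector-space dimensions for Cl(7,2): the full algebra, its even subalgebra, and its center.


n = 7 + 2 = 9
Total dim = 2^9 = 512
Even subalgebra dim = 2^8 = 256
n is odd, so center dim = 2
Sum = 512 + 256 + 2 = 770


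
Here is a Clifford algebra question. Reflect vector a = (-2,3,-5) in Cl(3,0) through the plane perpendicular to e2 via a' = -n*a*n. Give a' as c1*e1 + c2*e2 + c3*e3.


Reflection formula: a' = -n*a*n, with n = e2 (unit vector, n^2 = 1).
For reflection through hyperplane perp to e2:
The component along e2 flips sign, others stay.
a = (-2, 3, -5)
a' = (-2, -3, -5)
a' = -2*e1 - 3*e2 - 5*e3


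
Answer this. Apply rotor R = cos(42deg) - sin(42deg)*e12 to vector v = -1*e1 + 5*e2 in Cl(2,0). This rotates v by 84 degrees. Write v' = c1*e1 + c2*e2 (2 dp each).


Rotor R = cos(42deg) - sin(42deg)*e12
Rotation angle theta = 2 * 42 = 84 degrees
v' = R*v*~R rotates v by theta.
cos(84deg) = 0.1045, sin(84deg) = 0.9945
v'_1 = -1*cos(84deg) - 5*sin(84deg)
= -1*0.1045 - 5*0.9945
= -5.08
v'_2 = -1*sin(84deg) + 5*cos(84deg)
= -1*0.9945 + 5*0.1045
= -0.47
v' = -5.08*e1 - 0.47*e2


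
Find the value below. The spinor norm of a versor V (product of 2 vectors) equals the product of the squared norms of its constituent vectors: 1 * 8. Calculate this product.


Spinor norm N(V) = |v1|^2 * |v2|^2 * ... * |v2|^2
= 1 * 8
Running product: 1, 8
N(V) = 8


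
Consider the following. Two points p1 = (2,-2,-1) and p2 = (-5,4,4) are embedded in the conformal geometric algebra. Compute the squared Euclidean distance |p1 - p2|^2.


p1 - p2 = (7, -6, -5)
|p1 - p2|^2 = 7^2 + (-6)^2 + (-5)^2
= 49 + 36 + 25
= 110


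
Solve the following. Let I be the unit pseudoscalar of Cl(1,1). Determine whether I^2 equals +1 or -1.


The pseudoscalar I = e1...e_n (product of all n generators) of Cl(p,q) satisfies I^2 = (-1)^(q + n(n-1)/2).
p = 1, q = 1, n = p + q = 2
n(n-1)/2 = 2 * 1 / 2 = 1
Exponent = q + n(n-1)/2 = 1 + 1 = 2
I^2 = (-1)^2 = +1


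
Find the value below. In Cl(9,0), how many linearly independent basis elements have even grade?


Even subalgebra dimension = 2^(n-1)
n = 9 + 0 = 9
2^(9 - 1) = 2^8 = 256
Verification: sum of C(9,k) for even k = 1 + 36 + 126 + 84 + 9 = 256
Result = 256


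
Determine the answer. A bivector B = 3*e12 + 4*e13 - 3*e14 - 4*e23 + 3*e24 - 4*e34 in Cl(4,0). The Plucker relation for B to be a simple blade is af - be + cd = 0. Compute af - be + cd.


Plucker relation: af - be + cd
a*f = 3*(-4) = -12
b*e = 4*3 = 12
c*d = (-3)*(-4) = 12
af - be + cd = -12 - 12 + 12
= -12


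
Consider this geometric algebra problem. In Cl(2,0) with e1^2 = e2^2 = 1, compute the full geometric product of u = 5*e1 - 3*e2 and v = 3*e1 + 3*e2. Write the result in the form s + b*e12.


Expand: (5*e1 - 3*e2)(3*e1 + 3*e2)
= 5*3*e1e1 + 5*3*e1e2 + (-3)*3*e2e1 + (-3)*3*e2e2
Using e1^2 = e2^2 = 1, e2e1 = -e1e2:
Scalar part s = 5*3 + (-3)*3 = 15 + (-9) = 6
Bivector part b = 5*3 - (-3)*3 = 15 - (-9) = 24
uv = 6 + 24*e12


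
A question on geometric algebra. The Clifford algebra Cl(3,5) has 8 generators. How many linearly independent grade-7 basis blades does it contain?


Number of grade-k basis blades in Cl(p,q) with n = p + q is C(n, k).
n = 3 + 5 = 8
C(8, 7) = 8! / (7! * 1!)
= 40320 / (5040 * 1)
= 8


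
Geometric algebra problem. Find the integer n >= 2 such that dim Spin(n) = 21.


dim Spin(n) = dim so(n) = n(n-1)/2.
Solve n(n-1)/2 = 21, i.e. n^2 - n - 42 = 0.
Discriminant = 1 + 8*21 = 169
n = (1 + sqrt(169))/2 = (1 + 13)/2 = 7


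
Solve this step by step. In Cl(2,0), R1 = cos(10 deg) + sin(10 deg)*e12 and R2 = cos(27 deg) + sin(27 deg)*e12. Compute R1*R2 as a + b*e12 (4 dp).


Same-plane rotors commute and their half-angles add:
R1*R2 = cos(a1 + a2) + sin(a1 + a2)*e12.
a1 + a2 = 10 + 27 = 37 deg
cos(37 deg) = 0.7986
sin(37 deg) = 0.6018
R1*R2 = 0.7986 + 0.6018*e12


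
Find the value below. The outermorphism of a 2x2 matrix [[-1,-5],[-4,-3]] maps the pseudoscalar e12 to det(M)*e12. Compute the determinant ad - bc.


The outermorphism of a linear map f sends e1^e2 to f(e1)^f(e2).
f(e1) = -1*e1 - 4*e2
f(e2) = -5*e1 - 3*e2
f(e1) ^ f(e2) = (-1*e1 - 4*e2) ^ (-5*e1 - 3*e2)
= (-1)*(-3)*e12 + (-4)*(-5)*e21
= (3 - 20)*e12
= -17*e12
Coefficient = -17


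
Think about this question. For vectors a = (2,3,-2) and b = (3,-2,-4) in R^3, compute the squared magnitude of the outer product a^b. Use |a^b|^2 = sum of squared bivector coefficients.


a wedge b = (a1*b2 - a2*b1)*e12 + (a1*b3 - a3*b1)*e13 + (a2*b3 - a3*b2)*e23
e12 coeff: 2*(-2) - 3*3 = -4 - 9 = -13
e13 coeff: 2*(-4) - (-2)*3 = -8 - (-6) = -2
e23 coeff: 3*(-4) - (-2)*(-2) = -12 - 4 = -16
|a wedge b|^2 = (-13)^2 + (-2)^2 + (-16)^2
= 169 + 4 + 256
= 429


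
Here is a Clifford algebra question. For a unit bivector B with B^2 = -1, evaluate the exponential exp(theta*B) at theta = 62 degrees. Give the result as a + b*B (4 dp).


For a unit bivector B with B^2 = -1, the exponential series gives
e^(theta*B) = cos(theta) + sin(theta)*B (the GA analogue of Euler's formula).
theta = 62 degrees = 1.082104 rad
cos(62 deg) = 0.4695
sin(62 deg) = 0.8829
exp(theta*B) = 0.4695 + 0.8829*B


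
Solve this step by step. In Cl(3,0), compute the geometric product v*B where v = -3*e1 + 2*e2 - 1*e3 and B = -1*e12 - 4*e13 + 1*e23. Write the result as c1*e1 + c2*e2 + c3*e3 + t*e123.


vB has grade-1 (vector) and grade-3 (trivector) parts: vB = (v _| B) + (v ^ B).
Vector part <vB>_1:
  e1: -v2*b12 - v3*b13 = -(2)*(-1) - (-1)*(-4) = -2
  e2: v1*b12 - v3*b23 = (-3)*(-1) - (-1)*(1) = 4
  e3: v1*b13 + v2*b23 = (-3)*(-4) + (2)*(1) = 14
Trivector part <vB>_3:
  e123: v1*b23 - v2*b13 + v3*b12 = (-3)*(1) - (2)*(-4) + (-1)*(-1) = 6
vB = -2*e1 + 4*e2 + 14*e3 + 6*e123


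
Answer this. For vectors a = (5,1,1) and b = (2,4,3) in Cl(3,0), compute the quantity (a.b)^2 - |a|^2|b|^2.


a . b = 5*2 + 1*4 + 1*3
= 10 + 4 + 3 = 17
|a|^2 = 5^2 + 1^2 + 1^2 = 27
|b|^2 = 2^2 + 4^2 + 3^2 = 29
(a.b)^2 = 17^2 = 289
|a|^2 * |b|^2 = 27 * 29 = 783
Result = 289 - 783 = -494


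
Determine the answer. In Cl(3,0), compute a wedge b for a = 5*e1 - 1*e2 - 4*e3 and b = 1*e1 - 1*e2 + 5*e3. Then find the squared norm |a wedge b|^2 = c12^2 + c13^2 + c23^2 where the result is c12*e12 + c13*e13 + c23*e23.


a wedge b = (a1*b2 - a2*b1)*e12 + (a1*b3 - a3*b1)*e13 + (a2*b3 - a3*b2)*e23
e12 coeff: 5*(-1) - (-1)*1 = -5 - (-1) = -4
e13 coeff: 5*5 - (-4)*1 = 25 - (-4) = 29
e23 coeff: (-1)*5 - (-4)*(-1) = -5 - 4 = -9
|a wedge b|^2 = (-4)^2 + 29^2 + (-9)^2
= 16 + 841 + 81
= 938


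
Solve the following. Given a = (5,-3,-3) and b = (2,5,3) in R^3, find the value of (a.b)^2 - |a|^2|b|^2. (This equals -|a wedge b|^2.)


a . b = 5*2 + (-3)*5 + (-3)*3
= 10 + (-15) + (-9) = -14
|a|^2 = 5^2 + (-3)^2 + (-3)^2 = 43
|b|^2 = 2^2 + 5^2 + 3^2 = 38
(a.b)^2 = (-14)^2 = 196
|a|^2 * |b|^2 = 43 * 38 = 1634
Result = 196 - 1634 = -1438


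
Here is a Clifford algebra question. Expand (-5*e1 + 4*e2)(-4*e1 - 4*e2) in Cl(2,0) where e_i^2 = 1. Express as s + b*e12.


Expand: (-5*e1 + 4*e2)(-4*e1 - 4*e2)
= (-5)*(-4)*e1e1 + (-5)*(-4)*e1e2 + 4*(-4)*e2e1 + 4*(-4)*e2e2
Using e1^2 = e2^2 = 1, e2e1 = -e1e2:
Scalar part s = (-5)*(-4) + 4*(-4) = 20 + (-16) = 4
Bivector part b = (-5)*(-4) - 4*(-4) = 20 - (-16) = 36
uv = 4 + 36*e12


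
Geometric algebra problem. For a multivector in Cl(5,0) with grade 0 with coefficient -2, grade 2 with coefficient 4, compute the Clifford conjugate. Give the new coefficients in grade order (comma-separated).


Clifford conjugate sign for grade k: (-1)^(k(k+1)/2)
Grade 0: (-1)^(0*1/2) = (-1)^0 = 1, coeff -2 -> -2
Grade 2: (-1)^(2*3/2) = (-1)^3 = -1, coeff 4 -> -4
Conjugated coefficients: -2, -4


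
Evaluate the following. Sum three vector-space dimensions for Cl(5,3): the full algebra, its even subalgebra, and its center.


n = 5 + 3 = 8
Total dim = 2^8 = 256
Even subalgebra dim = 2^7 = 128
n is even, so center dim = 1
Sum = 256 + 128 + 1 = 385


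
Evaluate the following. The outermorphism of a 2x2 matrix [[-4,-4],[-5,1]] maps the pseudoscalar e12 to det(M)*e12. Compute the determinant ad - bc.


The outermorphism of a linear map f sends e1^e2 to f(e1)^f(e2).
f(e1) = -4*e1 - 5*e2
f(e2) = -4*e1 + 1*e2
f(e1) ^ f(e2) = (-4*e1 - 5*e2) ^ (-4*e1 + 1*e2)
= (-4)*1*e12 + (-5)*(-4)*e21
= (-4 - 20)*e12
= -24*e12
Coefficient = -24


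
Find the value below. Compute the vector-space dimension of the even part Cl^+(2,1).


Even subalgebra dimension = 2^(n-1)
n = 2 + 1 = 3
2^(3 - 1) = 2^2 = 4
Verification: sum of C(3,k) for even k = 1 + 3 = 4
Result = 4


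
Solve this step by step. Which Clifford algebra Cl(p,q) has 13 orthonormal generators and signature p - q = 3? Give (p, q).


We need p + q = 13 and p - q = 3.
Adding: 2p = 13 + 3 = 16, so p = 8.
Then q = 13 - 8 = 5.
(p, q) = (8, 5)


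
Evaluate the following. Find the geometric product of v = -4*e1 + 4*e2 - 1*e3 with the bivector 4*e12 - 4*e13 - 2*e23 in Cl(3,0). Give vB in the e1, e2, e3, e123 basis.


vB has grade-1 (vector) and grade-3 (trivector) parts: vB = (v _| B) + (v ^ B).
Vector part <vB>_1:
  e1: -v2*b12 - v3*b13 = -(4)*(4) - (-1)*(-4) = -20
  e2: v1*b12 - v3*b23 = (-4)*(4) - (-1)*(-2) = -18
  e3: v1*b13 + v2*b23 = (-4)*(-4) + (4)*(-2) = 8
Trivector part <vB>_3:
  e123: v1*b23 - v2*b13 + v3*b12 = (-4)*(-2) - (4)*(-4) + (-1)*(4) = 20
vB = -20*e1 - 18*e2 + 8*e3 + 20*e123


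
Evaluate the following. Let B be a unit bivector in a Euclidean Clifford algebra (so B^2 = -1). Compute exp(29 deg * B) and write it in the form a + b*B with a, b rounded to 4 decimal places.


For a unit bivector B with B^2 = -1, the exponential series gives
e^(theta*B) = cos(theta) + sin(theta)*B (the GA analogue of Euler's formula).
theta = 29 degrees = 0.506145 rad
cos(29 deg) = 0.8746
sin(29 deg) = 0.4848
exp(theta*B) = 0.8746 + 0.4848*B


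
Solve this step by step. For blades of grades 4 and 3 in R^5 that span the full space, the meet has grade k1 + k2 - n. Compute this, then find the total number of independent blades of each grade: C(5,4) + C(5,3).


Meet grade = grade(A) + grade(B) - n
= 4 + 3 - 5 = 2
C(5,4) = 5
C(5,3) = 10
dim_A + dim_B = 5 + 10 = 15


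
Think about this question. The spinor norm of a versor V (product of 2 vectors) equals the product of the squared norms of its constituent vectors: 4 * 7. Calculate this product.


Spinor norm N(V) = |v1|^2 * |v2|^2 * ... * |v2|^2
= 4 * 7
Running product: 4, 28
N(V) = 28


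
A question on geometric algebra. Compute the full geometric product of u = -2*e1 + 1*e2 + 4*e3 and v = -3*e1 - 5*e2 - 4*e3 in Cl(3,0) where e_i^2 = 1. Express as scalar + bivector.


In Cl(3,0): e_i^2 = 1, e_ie_j = -e_je_i for i != j.
Scalar part = u . v = (-2)*(-3) + 1*(-5) + 4*(-4)
= 6 + (-5) + (-16) = -15
e12 coeff = (-2)*(-5) - 1*(-3) = 10 - (-3) = 13
e13 coeff = (-2)*(-4) - 4*(-3) = 8 - (-12) = 20
e23 coeff = 1*(-4) - 4*(-5) = -4 - (-20) = 16
uv = -15 + 13*e12 + 20*e13 + 16*e23


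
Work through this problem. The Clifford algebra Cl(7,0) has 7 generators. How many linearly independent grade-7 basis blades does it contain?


Number of grade-k basis blades in Cl(p,q) with n = p + q is C(n, k).
n = 7 + 0 = 7
C(7, 7) = 7! / (7! * 0!)
= 5040 / (5040 * 1)
= 1


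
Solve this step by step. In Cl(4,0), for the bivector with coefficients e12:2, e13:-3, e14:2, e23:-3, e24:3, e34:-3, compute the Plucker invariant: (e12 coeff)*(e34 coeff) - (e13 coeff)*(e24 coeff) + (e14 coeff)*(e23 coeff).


Plucker relation: af - be + cd
a*f = 2*(-3) = -6
b*e = (-3)*3 = -9
c*d = 2*(-3) = -6
af - be + cd = -6 - (-9) + (-6)
= -3


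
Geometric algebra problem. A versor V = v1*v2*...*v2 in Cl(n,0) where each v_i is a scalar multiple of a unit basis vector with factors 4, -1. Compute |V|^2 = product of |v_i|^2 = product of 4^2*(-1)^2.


Each vector v_i has |v_i|^2 = s_i^2
Squared scales: 4^2 = 16, (-1)^2 = 1
|V|^2 = 16 * 1
= 16


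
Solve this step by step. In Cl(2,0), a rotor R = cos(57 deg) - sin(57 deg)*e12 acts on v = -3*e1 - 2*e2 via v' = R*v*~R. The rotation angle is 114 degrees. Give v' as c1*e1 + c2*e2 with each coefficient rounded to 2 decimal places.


Rotor R = cos(57deg) - sin(57deg)*e12
Rotation angle theta = 2 * 57 = 114 degrees
v' = R*v*~R rotates v by theta.
cos(114deg) = -0.4067, sin(114deg) = 0.9135
v'_1 = -3*cos(114deg) - (-2)*sin(114deg)
= -3*(-0.4067) - (-2)*0.9135
= 3.05
v'_2 = -3*sin(114deg) + (-2)*cos(114deg)
= -3*0.9135 + (-2)*(-0.4067)
= -1.93
v' = 3.05*e1 - 1.93*e2


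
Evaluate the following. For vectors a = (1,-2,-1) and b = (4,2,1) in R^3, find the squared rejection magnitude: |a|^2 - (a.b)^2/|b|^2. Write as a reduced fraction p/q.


|a|^2 = 1^2 + (-2)^2 + (-1)^2 = 6
|b|^2 = 4^2 + 2^2 + 1^2 = 21
a . b = 1*4 + (-2)*2 + (-1)*1 = -1
(a.b)^2 = (-1)^2 = 1
|rej|^2 = 6 - 1/21
= (126 - 1)/21
= 125/21
In lowest terms: 125/21


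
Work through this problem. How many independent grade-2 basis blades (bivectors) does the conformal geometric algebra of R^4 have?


The conformal model of R^4 uses Cl(5,1) with m = 4 + 2 = 6 generators.
Number of grade-2 blades = C(m, 2) = C(6, 2)
= 6*5/2 = 15


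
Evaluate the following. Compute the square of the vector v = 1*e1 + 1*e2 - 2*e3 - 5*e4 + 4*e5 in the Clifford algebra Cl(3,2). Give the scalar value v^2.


v^2 = sum of c_i^2 * e_i^2
Positive signature terms (e_i^2 = +1): 1^2 + 1^2 + (-2)^2 = 6
Negative signature terms (e_j^2 = -1): (-5)^2 + 4^2 = 41
v^2 = 6 - 41 = -35


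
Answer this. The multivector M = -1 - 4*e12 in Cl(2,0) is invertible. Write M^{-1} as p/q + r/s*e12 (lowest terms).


M = -1 - 4*e12, where e12^2 = -1.
Since M commutes with its reverse ~M = a - b*e12, M * ~M = a^2 - b^2*e12^2 = a^2 + b^2.
So M^{-1} = ~M / (a^2 + b^2) = (a - b*e12)/(a^2 + b^2).
a^2 + b^2 = 1 + 16 = 17
Scalar part = -1/17 = -1/17
Bivector coeff = 4/17 = 4/17
M^{-1} = -1/17 + 4/17*e12


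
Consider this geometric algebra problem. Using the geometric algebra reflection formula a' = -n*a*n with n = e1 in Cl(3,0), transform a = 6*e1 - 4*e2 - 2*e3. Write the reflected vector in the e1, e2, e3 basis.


Reflection formula: a' = -n*a*n, with n = e1 (unit vector, n^2 = 1).
For reflection through hyperplane perp to e1:
The component along e1 flips sign, others stay.
a = (6, -4, -2)
a' = (-6, -4, -2)
a' = -6*e1 - 4*e2 - 2*e3


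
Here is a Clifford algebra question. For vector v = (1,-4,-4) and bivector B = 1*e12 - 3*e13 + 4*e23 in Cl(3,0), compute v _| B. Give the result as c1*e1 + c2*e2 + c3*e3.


Left contraction v _| B = <vB>_1 (grade-1 part of the geometric product vB).
Using e1_|e12 = e2, e2_|e12 = -e1, e1_|e13 = e3, e3_|e13 = -e1, e2_|e23 = e3, e3_|e23 = -e2:
e1 coeff: -v2*b12 - v3*b13 = -(-4)*(1) - (-4)*(-3) = -8
e2 coeff: v1*b12 - v3*b23 = (1)*(1) - (-4)*(4) = 17
e3 coeff: v1*b13 + v2*b23 = (1)*(-3) + (-4)*(4) = -19
v _| B = -8*e1 + 17*e2 - 19*e3


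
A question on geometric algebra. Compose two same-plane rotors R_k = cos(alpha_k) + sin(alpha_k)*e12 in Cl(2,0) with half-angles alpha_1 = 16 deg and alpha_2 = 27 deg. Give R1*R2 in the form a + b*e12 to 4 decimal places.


Same-plane rotors commute and their half-angles add:
R1*R2 = cos(a1 + a2) + sin(a1 + a2)*e12.
a1 + a2 = 16 + 27 = 43 deg
cos(43 deg) = 0.7314
sin(43 deg) = 0.6820
R1*R2 = 0.7314 + 0.6820*e12


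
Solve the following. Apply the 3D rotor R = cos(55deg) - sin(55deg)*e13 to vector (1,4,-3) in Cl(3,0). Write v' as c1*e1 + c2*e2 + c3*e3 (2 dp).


Rotor R = cos(55deg) - sin(55deg)*e13
Rotation angle theta = 2 * 55 = 110 degrees in the e13 plane (e1 -> e3).
The component perpendicular to the plane (e2) is invariant: v'_2 = v2 = 4.00
cos(110deg) = -0.3420, sin(110deg) = 0.9397
v'_1 = v1*cos(theta) - v3*sin(theta) = 1*(-0.3420) - (-3)*0.9397 = 2.48
v'_3 = v1*sin(theta) + v3*cos(theta) = 1*0.9397 + (-3)*(-0.3420) = 1.97
v' = 2.48*e1 + 4.00*e2 + 1.97*e3


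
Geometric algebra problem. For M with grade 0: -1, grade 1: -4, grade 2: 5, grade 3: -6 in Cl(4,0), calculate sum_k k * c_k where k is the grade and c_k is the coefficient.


Grade-weighted sum = sum of grade_k * coefficient_k
0*(-1) = 0
1*(-4) = -4
2*5 = 10
3*(-6) = -18
Total = 0 + (-4) + 10 + (-18) = -12


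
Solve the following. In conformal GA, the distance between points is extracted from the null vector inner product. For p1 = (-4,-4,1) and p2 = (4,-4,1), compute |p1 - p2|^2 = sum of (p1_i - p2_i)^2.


p1 - p2 = (-8, 0, 0)
|p1 - p2|^2 = (-8)^2 + 0^2 + 0^2
= 64 + 0 + 0
= 64


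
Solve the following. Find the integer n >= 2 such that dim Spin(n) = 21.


dim Spin(n) = dim so(n) = n(n-1)/2.
Solve n(n-1)/2 = 21, i.e. n^2 - n - 42 = 0.
Discriminant = 1 + 8*21 = 169
n = (1 + sqrt(169))/2 = (1 + 13)/2 = 7


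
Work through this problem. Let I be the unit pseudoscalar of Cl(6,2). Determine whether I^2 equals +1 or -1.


The pseudoscalar I = e1...e_n (product of all n generators) of Cl(p,q) satisfies I^2 = (-1)^(q + n(n-1)/2).
p = 6, q = 2, n = p + q = 8
n(n-1)/2 = 8 * 7 / 2 = 28
Exponent = q + n(n-1)/2 = 2 + 28 = 30
I^2 = (-1)^30 = +1


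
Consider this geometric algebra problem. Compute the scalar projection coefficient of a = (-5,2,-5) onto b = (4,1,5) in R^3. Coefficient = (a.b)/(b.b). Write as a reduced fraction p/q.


Projection coefficient = (a . b) / (b . b)
a . b = (-5)*4 + 2*1 + (-5)*5
= -20 + 2 + (-25) = -43
b . b = 4^2 + 1^2 + 5^2
= 16 + 1 + 25 = 42
Coefficient = -43/42
In lowest terms: -43/42


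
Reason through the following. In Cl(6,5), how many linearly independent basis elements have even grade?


Even subalgebra dimension = 2^(n-1)
n = 6 + 5 = 11
2^(11 - 1) = 2^10 = 1024
Verification: sum of C(11,k) for even k = 1 + 55 + 330 + 462 + 165 + 11 = 1024
Result = 1024


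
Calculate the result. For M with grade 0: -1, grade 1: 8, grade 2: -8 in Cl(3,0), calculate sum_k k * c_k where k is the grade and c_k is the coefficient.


Grade-weighted sum = sum of grade_k * coefficient_k
0*(-1) = 0
1*8 = 8
2*(-8) = -16
Total = 0 + 8 + (-16) = -8


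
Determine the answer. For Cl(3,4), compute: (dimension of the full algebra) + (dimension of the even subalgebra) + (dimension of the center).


n = 3 + 4 = 7
Total dim = 2^7 = 128
Even subalgebra dim = 2^6 = 64
n is odd, so center dim = 2
Sum = 128 + 64 + 2 = 194


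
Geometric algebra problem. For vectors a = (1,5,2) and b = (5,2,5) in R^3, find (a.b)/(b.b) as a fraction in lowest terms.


Projection coefficient = (a . b) / (b . b)
a . b = 1*5 + 5*2 + 2*5
= 5 + 10 + 10 = 25
b . b = 5^2 + 2^2 + 5^2
= 25 + 4 + 25 = 54
Coefficient = 25/54
In lowest terms: 25/54


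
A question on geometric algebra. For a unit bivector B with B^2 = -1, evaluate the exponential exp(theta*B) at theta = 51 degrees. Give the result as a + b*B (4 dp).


For a unit bivector B with B^2 = -1, the exponential series gives
e^(theta*B) = cos(theta) + sin(theta)*B (the GA analogue of Euler's formula).
theta = 51 degrees = 0.890118 rad
cos(51 deg) = 0.6293
sin(51 deg) = 0.7771
exp(theta*B) = 0.6293 + 0.7771*B


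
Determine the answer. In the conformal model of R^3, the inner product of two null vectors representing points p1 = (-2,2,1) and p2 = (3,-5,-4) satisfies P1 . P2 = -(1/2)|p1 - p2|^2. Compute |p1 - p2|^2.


p1 - p2 = (-5, 7, 5)
|p1 - p2|^2 = (-5)^2 + 7^2 + 5^2
= 25 + 49 + 25
= 99


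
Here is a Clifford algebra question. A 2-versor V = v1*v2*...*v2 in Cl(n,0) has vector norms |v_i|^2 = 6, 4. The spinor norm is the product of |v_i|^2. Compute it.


Spinor norm N(V) = |v1|^2 * |v2|^2 * ... * |v2|^2
= 6 * 4
Running product: 6, 24
N(V) = 24


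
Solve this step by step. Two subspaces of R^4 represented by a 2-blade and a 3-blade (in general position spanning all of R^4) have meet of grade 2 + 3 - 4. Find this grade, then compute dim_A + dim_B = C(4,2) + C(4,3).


Meet grade = grade(A) + grade(B) - n
= 2 + 3 - 4 = 1
C(4,2) = 6
C(4,3) = 4
dim_A + dim_B = 6 + 4 = 10


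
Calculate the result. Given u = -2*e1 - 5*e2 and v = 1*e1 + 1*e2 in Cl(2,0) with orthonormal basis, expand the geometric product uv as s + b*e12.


Expand: (-2*e1 - 5*e2)(1*e1 + 1*e2)
= (-2)*1*e1e1 + (-2)*1*e1e2 + (-5)*1*e2e1 + (-5)*1*e2e2
Using e1^2 = e2^2 = 1, e2e1 = -e1e2:
Scalar part s = (-2)*1 + (-5)*1 = -2 + (-5) = -7
Bivector part b = (-2)*1 - (-5)*1 = -2 - (-5) = 3
uv = -7 + 3*e12


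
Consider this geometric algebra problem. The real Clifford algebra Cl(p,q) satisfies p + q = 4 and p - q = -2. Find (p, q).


We need p + q = 4 and p - q = -2.
Adding: 2p = 4 + (-2) = 2, so p = 1.
Then q = 4 - 1 = 3.
(p, q) = (1, 3)


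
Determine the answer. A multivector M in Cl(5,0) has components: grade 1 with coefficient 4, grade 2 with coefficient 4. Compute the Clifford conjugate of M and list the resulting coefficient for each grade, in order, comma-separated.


Clifford conjugate sign for grade k: (-1)^(k(k+1)/2)
Grade 1: (-1)^(1*2/2) = (-1)^1 = -1, coeff 4 -> -4
Grade 2: (-1)^(2*3/2) = (-1)^3 = -1, coeff 4 -> -4
Conjugated coefficients: -4, -4


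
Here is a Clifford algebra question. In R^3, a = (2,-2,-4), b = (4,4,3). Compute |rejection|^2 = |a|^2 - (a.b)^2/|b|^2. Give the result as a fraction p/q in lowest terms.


|a|^2 = 2^2 + (-2)^2 + (-4)^2 = 24
|b|^2 = 4^2 + 4^2 + 3^2 = 41
a . b = 2*4 + (-2)*4 + (-4)*3 = -12
(a.b)^2 = (-12)^2 = 144
|rej|^2 = 24 - 144/41
= (984 - 144)/41
= 840/41
In lowest terms: 840/41


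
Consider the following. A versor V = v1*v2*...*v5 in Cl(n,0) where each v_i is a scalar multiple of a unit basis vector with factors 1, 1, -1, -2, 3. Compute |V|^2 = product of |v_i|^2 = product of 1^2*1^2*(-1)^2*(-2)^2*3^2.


Each vector v_i has |v_i|^2 = s_i^2
Squared scales: 1^2 = 1, 1^2 = 1, (-1)^2 = 1, (-2)^2 = 4, 3^2 = 9
|V|^2 = 1 * 1 * 1 * 4 * 9
= 36


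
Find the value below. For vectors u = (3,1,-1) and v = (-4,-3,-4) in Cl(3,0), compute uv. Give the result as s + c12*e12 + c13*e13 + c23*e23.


In Cl(3,0): e_i^2 = 1, e_ie_j = -e_je_i for i != j.
Scalar part = u . v = 3*(-4) + 1*(-3) + (-1)*(-4)
= -12 + (-3) + 4 = -11
e12 coeff = 3*(-3) - 1*(-4) = -9 - (-4) = -5
e13 coeff = 3*(-4) - (-1)*(-4) = -12 - 4 = -16
e23 coeff = 1*(-4) - (-1)*(-3) = -4 - 3 = -7
uv = -11 - 5*e12 - 16*e13 - 7*e23


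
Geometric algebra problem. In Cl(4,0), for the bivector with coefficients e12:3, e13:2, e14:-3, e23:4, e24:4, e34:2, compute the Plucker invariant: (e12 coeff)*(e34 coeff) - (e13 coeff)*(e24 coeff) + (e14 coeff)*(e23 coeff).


Plucker relation: af - be + cd
a*f = 3*2 = 6
b*e = 2*4 = 8
c*d = (-3)*4 = -12
af - be + cd = 6 - 8 + (-12)
= -14


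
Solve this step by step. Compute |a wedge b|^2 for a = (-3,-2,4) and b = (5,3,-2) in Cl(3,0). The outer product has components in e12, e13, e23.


a wedge b = (a1*b2 - a2*b1)*e12 + (a1*b3 - a3*b1)*e13 + (a2*b3 - a3*b2)*e23
e12 coeff: (-3)*3 - (-2)*5 = -9 - (-10) = 1
e13 coeff: (-3)*(-2) - 4*5 = 6 - 20 = -14
e23 coeff: (-2)*(-2) - 4*3 = 4 - 12 = -8
|a wedge b|^2 = 1^2 + (-14)^2 + (-8)^2
= 1 + 196 + 64
= 261


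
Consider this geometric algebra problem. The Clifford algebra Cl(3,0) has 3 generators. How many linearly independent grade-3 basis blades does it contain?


Number of grade-k basis blades in Cl(p,q) with n = p + q is C(n, k).
n = 3 + 0 = 3
C(3, 3) = 3! / (3! * 0!)
= 6 / (6 * 1)
= 1


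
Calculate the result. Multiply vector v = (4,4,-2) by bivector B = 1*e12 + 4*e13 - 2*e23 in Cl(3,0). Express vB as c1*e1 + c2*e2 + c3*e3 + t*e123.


vB has grade-1 (vector) and grade-3 (trivector) parts: vB = (v _| B) + (v ^ B).
Vector part <vB>_1:
  e1: -v2*b12 - v3*b13 = -(4)*(1) - (-2)*(4) = 4
  e2: v1*b12 - v3*b23 = (4)*(1) - (-2)*(-2) = 0
  e3: v1*b13 + v2*b23 = (4)*(4) + (4)*(-2) = 8
Trivector part <vB>_3:
  e123: v1*b23 - v2*b13 + v3*b12 = (4)*(-2) - (4)*(4) + (-2)*(1) = -26
vB = 4*e1 + 0*e2 + 8*e3 - 26*e123


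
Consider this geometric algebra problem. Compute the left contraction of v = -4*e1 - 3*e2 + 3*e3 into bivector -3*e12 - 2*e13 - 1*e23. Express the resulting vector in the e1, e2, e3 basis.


Left contraction v _| B = <vB>_1 (grade-1 part of the geometric product vB).
Using e1_|e12 = e2, e2_|e12 = -e1, e1_|e13 = e3, e3_|e13 = -e1, e2_|e23 = e3, e3_|e23 = -e2:
e1 coeff: -v2*b12 - v3*b13 = -(-3)*(-3) - (3)*(-2) = -3
e2 coeff: v1*b12 - v3*b23 = (-4)*(-3) - (3)*(-1) = 15
e3 coeff: v1*b13 + v2*b23 = (-4)*(-2) + (-3)*(-1) = 11
v _| B = -3*e1 + 15*e2 + 11*e3


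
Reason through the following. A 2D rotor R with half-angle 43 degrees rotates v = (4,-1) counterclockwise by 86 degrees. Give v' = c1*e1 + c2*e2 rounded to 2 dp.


Rotor R = cos(43deg) - sin(43deg)*e12
Rotation angle theta = 2 * 43 = 86 degrees
v' = R*v*~R rotates v by theta.
cos(86deg) = 0.0698, sin(86deg) = 0.9976
v'_1 = 4*cos(86deg) - (-1)*sin(86deg)
= 4*0.0698 - (-1)*0.9976
= 1.28
v'_2 = 4*sin(86deg) + (-1)*cos(86deg)
= 4*0.9976 + (-1)*0.0698
= 3.92
v' = 1.28*e1 + 3.92*e2


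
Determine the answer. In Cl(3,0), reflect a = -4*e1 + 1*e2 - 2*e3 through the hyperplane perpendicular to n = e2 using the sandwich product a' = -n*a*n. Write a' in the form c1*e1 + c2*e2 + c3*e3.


Reflection formula: a' = -n*a*n, with n = e2 (unit vector, n^2 = 1).
For reflection through hyperplane perp to e2:
The component along e2 flips sign, others stay.
a = (-4, 1, -2)
a' = (-4, -1, -2)
a' = -4*e1 - 1*e2 - 2*e3


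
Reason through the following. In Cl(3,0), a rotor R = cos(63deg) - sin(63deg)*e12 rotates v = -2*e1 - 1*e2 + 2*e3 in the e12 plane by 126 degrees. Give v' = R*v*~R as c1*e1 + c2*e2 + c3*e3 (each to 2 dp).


Rotor R = cos(63deg) - sin(63deg)*e12
Rotation angle theta = 2 * 63 = 126 degrees in the e12 plane (e1 -> e2).
The component perpendicular to the plane (e3) is invariant: v'_3 = v3 = 2.00
cos(126deg) = -0.5878, sin(126deg) = 0.8090
v'_1 = v1*cos(theta) - v2*sin(theta) = -2*(-0.5878) - (-1)*0.8090 = 1.98
v'_2 = v1*sin(theta) + v2*cos(theta) = -2*0.8090 + (-1)*(-0.5878) = -1.03
v' = 1.98*e1 - 1.03*e2 + 2.00*e3


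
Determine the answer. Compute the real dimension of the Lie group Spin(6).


Spin(n) double-covers SO(n); both have Lie algebra so(n) of dimension n(n-1)/2.
n = 6
n(n-1) = 6 * 5 = 30
dim Spin(6) = 30/2 = 15


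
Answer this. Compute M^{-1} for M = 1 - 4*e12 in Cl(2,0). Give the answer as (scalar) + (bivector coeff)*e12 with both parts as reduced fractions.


M = 1 - 4*e12, where e12^2 = -1.
Since M commutes with its reverse ~M = a - b*e12, M * ~M = a^2 - b^2*e12^2 = a^2 + b^2.
So M^{-1} = ~M / (a^2 + b^2) = (a - b*e12)/(a^2 + b^2).
a^2 + b^2 = 1 + 16 = 17
Scalar part = 1/17 = 1/17
Bivector coeff = 4/17 = 4/17
M^{-1} = 1/17 + 4/17*e12


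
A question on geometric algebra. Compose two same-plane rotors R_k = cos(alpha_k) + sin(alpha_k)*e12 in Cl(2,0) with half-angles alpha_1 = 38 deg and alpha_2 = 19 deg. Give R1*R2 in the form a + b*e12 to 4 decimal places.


Same-plane rotors commute and their half-angles add:
R1*R2 = cos(a1 + a2) + sin(a1 + a2)*e12.
a1 + a2 = 38 + 19 = 57 deg
cos(57 deg) = 0.5446
sin(57 deg) = 0.8387
R1*R2 = 0.5446 + 0.8387*e12


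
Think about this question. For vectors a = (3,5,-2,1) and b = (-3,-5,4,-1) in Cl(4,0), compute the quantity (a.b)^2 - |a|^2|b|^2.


a . b = 3*(-3) + 5*(-5) + (-2)*4 + 1*(-1)
= -9 + (-25) + (-8) + (-1) = -43
|a|^2 = 3^2 + 5^2 + (-2)^2 + 1^2 = 39
|b|^2 = (-3)^2 + (-5)^2 + 4^2 + (-1)^2 = 51
(a.b)^2 = (-43)^2 = 1849
|a|^2 * |b|^2 = 39 * 51 = 1989
Result = 1849 - 1989 = -140


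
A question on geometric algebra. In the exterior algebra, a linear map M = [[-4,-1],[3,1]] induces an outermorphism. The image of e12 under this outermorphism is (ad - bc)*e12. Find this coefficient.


The outermorphism of a linear map f sends e1^e2 to f(e1)^f(e2).
f(e1) = -4*e1 + 3*e2
f(e2) = -1*e1 + 1*e2
f(e1) ^ f(e2) = (-4*e1 + 3*e2) ^ (-1*e1 + 1*e2)
= (-4)*1*e12 + 3*(-1)*e21
= (-4 - (-3))*e12
= -1*e12
Coefficient = -1


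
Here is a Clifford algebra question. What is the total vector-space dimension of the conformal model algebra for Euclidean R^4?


The conformal model of R^4 uses Cl(5,1): the 4 Euclidean generators plus two extra orthogonal generators e+ (e+^2 = +1) and e- (e-^2 = -1), from which the null vectors e0, einf are built.
Number of generators m = 4 + 2 = 6.
dim Cl(p,q) = 2^m = 2^6 = 64


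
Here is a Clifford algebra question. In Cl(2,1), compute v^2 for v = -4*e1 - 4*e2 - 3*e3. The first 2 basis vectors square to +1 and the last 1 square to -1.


v^2 = sum of c_i^2 * e_i^2
Positive signature terms (e_i^2 = +1): (-4)^2 + (-4)^2 = 32
Negative signature terms (e_j^2 = -1): (-3)^2 = 9
v^2 = 32 - 9 = 23


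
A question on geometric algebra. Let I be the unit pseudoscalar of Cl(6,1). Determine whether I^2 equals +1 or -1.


The pseudoscalar I = e1...e_n (product of all n generators) of Cl(p,q) satisfies I^2 = (-1)^(q + n(n-1)/2).
p = 6, q = 1, n = p + q = 7
n(n-1)/2 = 7 * 6 / 2 = 21
Exponent = q + n(n-1)/2 = 1 + 21 = 22
I^2 = (-1)^22 = +1


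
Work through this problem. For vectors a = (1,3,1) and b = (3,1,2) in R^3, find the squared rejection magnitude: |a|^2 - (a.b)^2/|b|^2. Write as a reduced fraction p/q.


|a|^2 = 1^2 + 3^2 + 1^2 = 11
|b|^2 = 3^2 + 1^2 + 2^2 = 14
a . b = 1*3 + 3*1 + 1*2 = 8
(a.b)^2 = 8^2 = 64
|rej|^2 = 11 - 64/14
= (154 - 64)/14
= 90/14
In lowest terms: 45/7


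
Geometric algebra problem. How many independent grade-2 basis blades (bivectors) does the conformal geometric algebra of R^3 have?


The conformal model of R^3 uses Cl(4,1) with m = 3 + 2 = 5 generators.
Number of grade-2 blades = C(m, 2) = C(5, 2)
= 5*4/2 = 10


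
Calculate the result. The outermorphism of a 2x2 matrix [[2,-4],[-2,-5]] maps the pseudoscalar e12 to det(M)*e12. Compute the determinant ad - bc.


The outermorphism of a linear map f sends e1^e2 to f(e1)^f(e2).
f(e1) = 2*e1 - 2*e2
f(e2) = -4*e1 - 5*e2
f(e1) ^ f(e2) = (2*e1 - 2*e2) ^ (-4*e1 - 5*e2)
= 2*(-5)*e12 + (-2)*(-4)*e21
= (-10 - 8)*e12
= -18*e12
Coefficient = -18


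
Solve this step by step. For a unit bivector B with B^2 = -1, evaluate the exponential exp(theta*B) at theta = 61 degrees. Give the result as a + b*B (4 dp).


For a unit bivector B with B^2 = -1, the exponential series gives
e^(theta*B) = cos(theta) + sin(theta)*B (the GA analogue of Euler's formula).
theta = 61 degrees = 1.064651 rad
cos(61 deg) = 0.4848
sin(61 deg) = 0.8746
exp(theta*B) = 0.4848 + 0.8746*B


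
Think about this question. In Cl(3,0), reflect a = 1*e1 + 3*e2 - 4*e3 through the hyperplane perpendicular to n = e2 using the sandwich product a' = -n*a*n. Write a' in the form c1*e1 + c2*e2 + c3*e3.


Reflection formula: a' = -n*a*n, with n = e2 (unit vector, n^2 = 1).
For reflection through hyperplane perp to e2:
The component along e2 flips sign, others stay.
a = (1, 3, -4)
a' = (1, -3, -4)
a' = 1*e1 - 3*e2 - 4*e3


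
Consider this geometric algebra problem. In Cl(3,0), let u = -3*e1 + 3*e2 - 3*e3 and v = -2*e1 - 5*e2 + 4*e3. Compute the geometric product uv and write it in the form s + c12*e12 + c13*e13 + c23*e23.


In Cl(3,0): e_i^2 = 1, e_ie_j = -e_je_i for i != j.
Scalar part = u . v = (-3)*(-2) + 3*(-5) + (-3)*4
= 6 + (-15) + (-12) = -21
e12 coeff = (-3)*(-5) - 3*(-2) = 15 - (-6) = 21
e13 coeff = (-3)*4 - (-3)*(-2) = -12 - 6 = -18
e23 coeff = 3*4 - (-3)*(-5) = 12 - 15 = -3
uv = -21 + 21*e12 - 18*e13 - 3*e23


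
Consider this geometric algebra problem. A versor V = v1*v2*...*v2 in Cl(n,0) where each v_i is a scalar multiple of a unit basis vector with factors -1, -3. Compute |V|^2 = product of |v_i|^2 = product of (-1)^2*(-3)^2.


Each vector v_i has |v_i|^2 = s_i^2
Squared scales: (-1)^2 = 1, (-3)^2 = 9
|V|^2 = 1 * 9
= 9


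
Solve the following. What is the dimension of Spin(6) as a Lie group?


Spin(n) double-covers SO(n); both have Lie algebra so(n) of dimension n(n-1)/2.
n = 6
n(n-1) = 6 * 5 = 30
dim Spin(6) = 30/2 = 15


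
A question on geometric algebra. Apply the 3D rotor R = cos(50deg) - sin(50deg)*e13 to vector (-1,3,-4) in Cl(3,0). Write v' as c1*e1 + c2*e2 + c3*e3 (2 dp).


Rotor R = cos(50deg) - sin(50deg)*e13
Rotation angle theta = 2 * 50 = 100 degrees in the e13 plane (e1 -> e3).
The component perpendicular to the plane (e2) is invariant: v'_2 = v2 = 3.00
cos(100deg) = -0.1736, sin(100deg) = 0.9848
v'_1 = v1*cos(theta) - v3*sin(theta) = -1*(-0.1736) - (-4)*0.9848 = 4.11
v'_3 = v1*sin(theta) + v3*cos(theta) = -1*0.9848 + (-4)*(-0.1736) = -0.29
v' = 4.11*e1 + 3.00*e2 - 0.29*e3


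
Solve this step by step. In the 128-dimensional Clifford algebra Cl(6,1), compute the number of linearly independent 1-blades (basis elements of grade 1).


Number of grade-k basis blades in Cl(p,q) with n = p + q is C(n, k).
n = 6 + 1 = 7
C(7, 1) = 7! / (1! * 6!)
= 5040 / (1 * 720)
= 7


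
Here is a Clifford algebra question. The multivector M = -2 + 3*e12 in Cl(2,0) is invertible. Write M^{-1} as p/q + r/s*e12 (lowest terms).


M = -2 + 3*e12, where e12^2 = -1.
Since M commutes with its reverse ~M = a - b*e12, M * ~M = a^2 - b^2*e12^2 = a^2 + b^2.
So M^{-1} = ~M / (a^2 + b^2) = (a - b*e12)/(a^2 + b^2).
a^2 + b^2 = 4 + 9 = 13
Scalar part = -2/13 = -2/13
Bivector coeff = -3/13 = -3/13
M^{-1} = -2/13 - 3/13*e12


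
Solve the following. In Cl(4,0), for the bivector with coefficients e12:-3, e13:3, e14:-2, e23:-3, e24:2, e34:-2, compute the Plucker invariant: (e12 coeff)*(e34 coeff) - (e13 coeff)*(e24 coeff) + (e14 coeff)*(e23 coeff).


Plucker relation: af - be + cd
a*f = (-3)*(-2) = 6
b*e = 3*2 = 6
c*d = (-2)*(-3) = 6
af - be + cd = 6 - 6 + 6
= 6


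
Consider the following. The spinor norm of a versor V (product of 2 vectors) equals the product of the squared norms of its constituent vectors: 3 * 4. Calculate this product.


Spinor norm N(V) = |v1|^2 * |v2|^2 * ... * |v2|^2
= 3 * 4
Running product: 3, 12
N(V) = 12


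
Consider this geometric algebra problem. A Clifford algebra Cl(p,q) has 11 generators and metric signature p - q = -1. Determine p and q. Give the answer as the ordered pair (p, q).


We need p + q = 11 and p - q = -1.
Adding: 2p = 11 + (-1) = 10, so p = 5.
Then q = 11 - 5 = 6.
(p, q) = (5, 6)


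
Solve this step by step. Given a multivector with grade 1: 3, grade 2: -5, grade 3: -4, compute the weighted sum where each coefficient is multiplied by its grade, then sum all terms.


Grade-weighted sum = sum of grade_k * coefficient_k
1*3 = 3
2*(-5) = -10
3*(-4) = -12
Total = 3 + (-10) + (-12) = -19


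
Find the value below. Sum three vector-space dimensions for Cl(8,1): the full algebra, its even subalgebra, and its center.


n = 8 + 1 = 9
Total dim = 2^9 = 512
Even subalgebra dim = 2^8 = 256
n is odd, so center dim = 2
Sum = 512 + 256 + 2 = 770


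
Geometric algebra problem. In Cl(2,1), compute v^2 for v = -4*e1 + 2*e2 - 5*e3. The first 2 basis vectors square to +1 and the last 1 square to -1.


v^2 = sum of c_i^2 * e_i^2
Positive signature terms (e_i^2 = +1): (-4)^2 + 2^2 = 20
Negative signature terms (e_j^2 = -1): (-5)^2 = 25
v^2 = 20 - 25 = -5


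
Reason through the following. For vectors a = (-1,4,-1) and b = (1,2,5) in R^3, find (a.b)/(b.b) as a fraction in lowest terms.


Projection coefficient = (a . b) / (b . b)
a . b = (-1)*1 + 4*2 + (-1)*5
= -1 + 8 + (-5) = 2
b . b = 1^2 + 2^2 + 5^2
= 1 + 4 + 25 = 30
Coefficient = 2/30
In lowest terms: 1/15


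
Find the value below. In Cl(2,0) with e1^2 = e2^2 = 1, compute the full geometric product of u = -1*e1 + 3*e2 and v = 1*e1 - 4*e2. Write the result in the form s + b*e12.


Expand: (-1*e1 + 3*e2)(1*e1 - 4*e2)
= (-1)*1*e1e1 + (-1)*(-4)*e1e2 + 3*1*e2e1 + 3*(-4)*e2e2
Using e1^2 = e2^2 = 1, e2e1 = -e1e2:
Scalar part s = (-1)*1 + 3*(-4) = -1 + (-12) = -13
Bivector part b = (-1)*(-4) - 3*1 = 4 - 3 = 1
uv = -13 + 1*e12


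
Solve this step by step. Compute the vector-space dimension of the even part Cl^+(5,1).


Even subalgebra dimension = 2^(n-1)
n = 5 + 1 = 6
2^(6 - 1) = 2^5 = 32
Verification: sum of C(6,k) for even k = 1 + 15 + 15 + 1 = 32
Result = 32


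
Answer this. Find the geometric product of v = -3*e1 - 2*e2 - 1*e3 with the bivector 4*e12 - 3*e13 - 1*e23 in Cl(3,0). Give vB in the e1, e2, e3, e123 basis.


vB has grade-1 (vector) and grade-3 (trivector) parts: vB = (v _| B) + (v ^ B).
Vector part <vB>_1:
  e1: -v2*b12 - v3*b13 = -(-2)*(4) - (-1)*(-3) = 5
  e2: v1*b12 - v3*b23 = (-3)*(4) - (-1)*(-1) = -13
  e3: v1*b13 + v2*b23 = (-3)*(-3) + (-2)*(-1) = 11
Trivector part <vB>_3:
  e123: v1*b23 - v2*b13 + v3*b12 = (-3)*(-1) - (-2)*(-3) + (-1)*(4) = -7
vB = 5*e1 - 13*e2 + 11*e3 - 7*e123


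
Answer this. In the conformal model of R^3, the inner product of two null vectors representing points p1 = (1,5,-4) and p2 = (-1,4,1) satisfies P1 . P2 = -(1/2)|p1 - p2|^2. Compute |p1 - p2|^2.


p1 - p2 = (2, 1, -5)
|p1 - p2|^2 = 2^2 + 1^2 + (-5)^2
= 4 + 1 + 25
= 30


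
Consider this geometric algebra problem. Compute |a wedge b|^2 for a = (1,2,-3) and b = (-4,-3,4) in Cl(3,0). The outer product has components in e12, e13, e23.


a wedge b = (a1*b2 - a2*b1)*e12 + (a1*b3 - a3*b1)*e13 + (a2*b3 - a3*b2)*e23
e12 coeff: 1*(-3) - 2*(-4) = -3 - (-8) = 5
e13 coeff: 1*4 - (-3)*(-4) = 4 - 12 = -8
e23 coeff: 2*4 - (-3)*(-3) = 8 - 9 = -1
|a wedge b|^2 = 5^2 + (-8)^2 + (-1)^2
= 25 + 64 + 1
= 90


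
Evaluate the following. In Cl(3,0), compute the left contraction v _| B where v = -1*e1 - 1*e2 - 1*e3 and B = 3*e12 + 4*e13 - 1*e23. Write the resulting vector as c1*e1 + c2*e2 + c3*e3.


Left contraction v _| B = <vB>_1 (grade-1 part of the geometric product vB).
Using e1_|e12 = e2, e2_|e12 = -e1, e1_|e13 = e3, e3_|e13 = -e1, e2_|e23 = e3, e3_|e23 = -e2:
e1 coeff: -v2*b12 - v3*b13 = -(-1)*(3) - (-1)*(4) = 7
e2 coeff: v1*b12 - v3*b23 = (-1)*(3) - (-1)*(-1) = -4
e3 coeff: v1*b13 + v2*b23 = (-1)*(4) + (-1)*(-1) = -3
v _| B = 7*e1 - 4*e2 - 3*e3


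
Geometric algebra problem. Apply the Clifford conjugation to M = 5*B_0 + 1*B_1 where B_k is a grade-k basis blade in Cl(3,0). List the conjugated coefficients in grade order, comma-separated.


Clifford conjugate sign for grade k: (-1)^(k(k+1)/2)
Grade 0: (-1)^(0*1/2) = (-1)^0 = 1, coeff 5 -> 5
Grade 1: (-1)^(1*2/2) = (-1)^1 = -1, coeff 1 -> -1
Conjugated coefficients: 5, -1
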